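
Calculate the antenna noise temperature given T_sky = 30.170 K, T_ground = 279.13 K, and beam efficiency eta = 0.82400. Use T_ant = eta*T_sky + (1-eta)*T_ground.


T_ant = 0.82400 * 30.170 + (1 - 0.82400) * 279.13 = 73.99 K

73.99 K


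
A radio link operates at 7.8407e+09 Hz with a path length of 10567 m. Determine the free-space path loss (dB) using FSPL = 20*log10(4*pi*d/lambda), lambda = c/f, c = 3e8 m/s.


lambda = c / f = 3.0000e+08 / 7.8407e+09 = 0.03826189 m
FSPL = 20 * log10(4*pi*10567/0.03826189) = 130.8 dB

130.8 dB


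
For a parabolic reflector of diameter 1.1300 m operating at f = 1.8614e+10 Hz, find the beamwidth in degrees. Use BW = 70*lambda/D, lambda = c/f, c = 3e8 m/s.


lambda = c / f = 3.0000e+08 / 1.8614e+10 = 0.01611690 m
BW = 70 * 0.01611690 / 1.1300 = 0.9984 deg

0.9984 deg


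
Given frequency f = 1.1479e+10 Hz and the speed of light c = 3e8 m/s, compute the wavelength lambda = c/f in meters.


lambda = c / f = 3.0000e+08 / 1.1479e+10 = 0.02613 m

0.02613 m


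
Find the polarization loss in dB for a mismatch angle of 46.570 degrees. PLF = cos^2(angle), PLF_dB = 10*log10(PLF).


PLF_linear = cos^2(46.570 deg) = 0.4726120
PLF_dB = 10 * log10(0.4726120) = -3.255 dB

-3.255 dB


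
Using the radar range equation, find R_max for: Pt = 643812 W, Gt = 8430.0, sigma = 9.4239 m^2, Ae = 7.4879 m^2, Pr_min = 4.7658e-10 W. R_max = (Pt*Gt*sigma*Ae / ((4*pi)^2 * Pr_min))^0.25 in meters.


R^4 = 643812*8430.0*9.4239*7.4879 / ((4*pi)^2 * 4.7658e-10) = 5.088875e+18
R_max = 5.088875e+18^0.25 = 47496 m

47496 m


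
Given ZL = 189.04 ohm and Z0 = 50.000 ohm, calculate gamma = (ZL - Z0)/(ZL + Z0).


gamma = (189.04 - 50.000) / (189.04 + 50.000) = 0.5817

0.5817


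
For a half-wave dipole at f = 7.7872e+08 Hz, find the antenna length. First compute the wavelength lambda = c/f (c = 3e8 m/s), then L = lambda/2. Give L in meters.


lambda = c / f = 3.0000e+08 / 7.7872e+08 = 0.3852476 m
L = lambda / 2 = 0.3852476 / 2 = 0.1926 m

0.1926 m


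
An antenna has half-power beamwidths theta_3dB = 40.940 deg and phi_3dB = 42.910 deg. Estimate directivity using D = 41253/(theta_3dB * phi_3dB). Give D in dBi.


D_linear = 41253 / (40.940 * 42.910) = 23.48276
D_dBi = 10 * log10(23.48276) = 13.71 dBi

13.71 dBi


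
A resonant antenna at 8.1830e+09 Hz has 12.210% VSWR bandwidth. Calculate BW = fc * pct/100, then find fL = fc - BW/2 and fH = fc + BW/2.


BW = 8.1830e+09 * 12.210/100 = 9.991443e+08 Hz
fL = 8.1830e+09 - 9.991443e+08/2 = 7.683e+09 Hz
fH = 8.1830e+09 + 9.991443e+08/2 = 8.683e+09 Hz

BW=9.991e+08 Hz, fL=7.683e+09 Hz, fH=8.683e+09 Hz


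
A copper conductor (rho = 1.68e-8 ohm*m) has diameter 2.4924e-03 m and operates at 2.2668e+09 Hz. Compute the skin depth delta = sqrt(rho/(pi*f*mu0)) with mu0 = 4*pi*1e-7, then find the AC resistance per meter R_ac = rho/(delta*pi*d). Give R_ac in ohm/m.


delta = sqrt(1.68e-8 / (pi * 2.2668e+09 * 4*pi*1e-7)) = 1.370150e-06 m
R_ac = 1.68e-8 / (1.370150e-06 * pi * 2.4924e-03) = 1.566 ohm/m

1.566 ohm/m


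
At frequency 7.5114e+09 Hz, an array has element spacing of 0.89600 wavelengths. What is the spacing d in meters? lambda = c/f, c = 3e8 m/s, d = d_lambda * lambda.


lambda = c / f = 3.0000e+08 / 7.5114e+09 = 0.03993929 m
d = 0.89600 * 0.03993929 = 0.03579 m

0.03579 m


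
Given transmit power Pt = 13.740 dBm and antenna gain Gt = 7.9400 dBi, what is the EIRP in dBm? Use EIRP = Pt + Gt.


EIRP = Pt + Gt = 13.740 + 7.9400 = 21.68 dBm

21.68 dBm


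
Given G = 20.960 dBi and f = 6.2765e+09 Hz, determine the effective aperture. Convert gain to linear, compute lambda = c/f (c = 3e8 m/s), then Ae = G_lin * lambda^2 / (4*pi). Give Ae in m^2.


lambda = c / f = 3.0000e+08 / 6.2765e+09 = 0.04779734 m
G_linear = 10^(20.960/10) = 124.7384
Ae = G_linear * lambda^2 / (4*pi) = 124.7384 * 0.04779734^2 / (4*pi) = 0.02268 m^2

0.02268 m^2


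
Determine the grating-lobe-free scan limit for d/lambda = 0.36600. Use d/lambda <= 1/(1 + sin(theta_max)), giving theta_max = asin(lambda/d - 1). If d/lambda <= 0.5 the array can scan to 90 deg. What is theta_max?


lambda/d - 1 = 1/0.36600 - 1 = 1.732240 >= 1
d/lambda <= 0.5, so the array can scan to endfire without grating lobes: theta_max = 90 deg

90 deg


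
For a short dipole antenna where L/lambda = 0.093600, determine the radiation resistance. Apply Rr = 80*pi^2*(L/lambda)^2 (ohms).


Rr = 80 * pi^2 * (0.093600)^2 = 80 * 9.869604 * 8.760960e-03 = 6.917 ohm

6.917 ohm


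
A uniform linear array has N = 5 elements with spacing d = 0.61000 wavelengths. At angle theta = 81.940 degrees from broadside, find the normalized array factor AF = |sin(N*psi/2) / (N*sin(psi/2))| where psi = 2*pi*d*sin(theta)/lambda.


psi = 2*pi*0.61000*sin(81.940 deg) = 3.794882 rad
AF = |sin(5*3.794882/2) / (5*sin(3.794882/2))| = 0.01317

0.01317


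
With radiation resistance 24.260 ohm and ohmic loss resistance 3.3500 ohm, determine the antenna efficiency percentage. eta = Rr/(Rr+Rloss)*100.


eta = 24.260 / (24.260 + 3.3500) * 100 = 87.87%

87.87%


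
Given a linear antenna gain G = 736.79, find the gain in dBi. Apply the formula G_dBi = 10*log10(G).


G_dBi = 10 * log10(736.79) = 28.67 dBi

28.67 dBi


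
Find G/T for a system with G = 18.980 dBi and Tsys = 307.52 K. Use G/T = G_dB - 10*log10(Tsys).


G/T = 18.980 - 10*log10(307.52) = 18.980 - 24.87873 = -5.899 dB/K

-5.899 dB/K


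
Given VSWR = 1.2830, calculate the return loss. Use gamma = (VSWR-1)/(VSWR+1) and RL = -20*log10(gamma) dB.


gamma = (1.2830 - 1) / (1.2830 + 1) = 0.1239597
RL = -20 * log10(0.1239597) = 18.13 dB

18.13 dB


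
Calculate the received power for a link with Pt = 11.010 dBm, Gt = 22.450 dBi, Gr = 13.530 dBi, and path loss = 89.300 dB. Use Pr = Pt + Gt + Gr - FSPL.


Pr = 11.010 + 22.450 + 13.530 - 89.300 = -42.31 dBm

-42.31 dBm


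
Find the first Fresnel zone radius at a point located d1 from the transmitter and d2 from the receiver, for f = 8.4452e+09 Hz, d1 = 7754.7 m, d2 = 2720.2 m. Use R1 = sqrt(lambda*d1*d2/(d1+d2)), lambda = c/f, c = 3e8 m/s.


lambda = c / f = 3.0000e+08 / 8.4452e+09 = 0.03552314 m
R1 = sqrt(0.03552314 * 7754.7 * 2720.2 / (7754.7 + 2720.2)) = 8.458 m

8.458 m


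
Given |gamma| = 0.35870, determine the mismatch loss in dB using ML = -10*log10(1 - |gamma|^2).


ML = -10 * log10(1 - 0.35870^2) = -10 * log10(0.87133431) = 0.5982 dB

0.5982 dB


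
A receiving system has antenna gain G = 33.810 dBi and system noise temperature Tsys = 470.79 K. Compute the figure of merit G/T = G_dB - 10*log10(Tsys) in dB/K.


G/T = 33.810 - 10*log10(470.79) = 33.810 - 26.72827 = 7.082 dB/K

7.082 dB/K


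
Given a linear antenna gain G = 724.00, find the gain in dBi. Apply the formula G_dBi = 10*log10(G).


G_dBi = 10 * log10(724.00) = 28.60 dBi

28.60 dBi


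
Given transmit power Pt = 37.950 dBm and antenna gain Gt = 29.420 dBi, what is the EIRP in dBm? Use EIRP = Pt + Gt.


EIRP = Pt + Gt = 37.950 + 29.420 = 67.37 dBm

67.37 dBm


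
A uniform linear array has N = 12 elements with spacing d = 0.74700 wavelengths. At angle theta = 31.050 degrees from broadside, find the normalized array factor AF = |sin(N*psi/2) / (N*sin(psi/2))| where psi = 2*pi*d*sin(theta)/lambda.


psi = 2*pi*0.74700*sin(31.050 deg) = 2.420861 rad
AF = |sin(12*2.420861/2) / (12*sin(2.420861/2))| = 0.08243

0.08243


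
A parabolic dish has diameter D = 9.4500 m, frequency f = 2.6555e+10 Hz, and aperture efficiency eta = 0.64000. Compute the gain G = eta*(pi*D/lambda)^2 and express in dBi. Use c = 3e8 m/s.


lambda = c / f = 3.0000e+08 / 2.6555e+10 = 0.01129731 m
G_linear = 0.64000 * (pi * 9.4500 / 0.01129731)^2 = 4.419705e+06
G_dBi = 10 * log10(4.419705e+06) = 66.45 dBi

66.45 dBi


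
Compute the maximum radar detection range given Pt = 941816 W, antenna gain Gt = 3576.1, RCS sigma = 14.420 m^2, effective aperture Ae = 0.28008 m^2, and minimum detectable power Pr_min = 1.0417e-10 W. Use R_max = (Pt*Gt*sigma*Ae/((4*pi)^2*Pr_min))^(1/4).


R^4 = 941816*3576.1*14.420*0.28008 / ((4*pi)^2 * 1.0417e-10) = 8.269146e+17
R_max = 8.269146e+17^0.25 = 30155 m

30155 m


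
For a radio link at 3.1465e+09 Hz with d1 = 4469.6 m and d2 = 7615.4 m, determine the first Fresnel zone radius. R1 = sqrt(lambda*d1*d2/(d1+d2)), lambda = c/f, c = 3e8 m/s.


lambda = c / f = 3.0000e+08 / 3.1465e+09 = 0.09534403 m
R1 = sqrt(0.09534403 * 4469.6 * 7615.4 / (4469.6 + 7615.4)) = 16.39 m

16.39 m


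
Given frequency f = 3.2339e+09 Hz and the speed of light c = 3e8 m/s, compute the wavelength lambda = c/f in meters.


lambda = c / f = 3.0000e+08 / 3.2339e+09 = 0.09277 m

0.09277 m


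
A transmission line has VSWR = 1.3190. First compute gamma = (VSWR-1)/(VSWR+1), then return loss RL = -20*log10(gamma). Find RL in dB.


gamma = (1.3190 - 1) / (1.3190 + 1) = 0.1375593
RL = -20 * log10(0.1375593) = 17.23 dB

17.23 dB


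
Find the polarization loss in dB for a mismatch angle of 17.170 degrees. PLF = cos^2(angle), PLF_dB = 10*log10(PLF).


PLF_linear = cos^2(17.170 deg) = 0.9128523
PLF_dB = 10 * log10(0.9128523) = -0.3960 dB

-0.3960 dB


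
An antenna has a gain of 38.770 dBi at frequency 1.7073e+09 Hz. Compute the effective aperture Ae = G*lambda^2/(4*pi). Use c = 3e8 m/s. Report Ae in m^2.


lambda = c / f = 3.0000e+08 / 1.7073e+09 = 0.1757160 m
G_linear = 10^(38.770/10) = 7533.556
Ae = G_linear * lambda^2 / (4*pi) = 7533.556 * 0.1757160^2 / (4*pi) = 18.51 m^2

18.51 m^2


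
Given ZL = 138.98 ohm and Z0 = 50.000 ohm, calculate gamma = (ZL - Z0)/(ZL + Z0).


gamma = (138.98 - 50.000) / (138.98 + 50.000) = 0.4708

0.4708


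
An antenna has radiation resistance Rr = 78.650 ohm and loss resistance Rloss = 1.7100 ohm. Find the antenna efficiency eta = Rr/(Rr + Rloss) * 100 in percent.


eta = 78.650 / (78.650 + 1.7100) * 100 = 97.87%

97.87%


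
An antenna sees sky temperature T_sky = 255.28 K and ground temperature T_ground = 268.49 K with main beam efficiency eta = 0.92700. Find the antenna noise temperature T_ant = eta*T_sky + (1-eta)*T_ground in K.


T_ant = 0.92700 * 255.28 + (1 - 0.92700) * 268.49 = 256.2 K

256.2 K


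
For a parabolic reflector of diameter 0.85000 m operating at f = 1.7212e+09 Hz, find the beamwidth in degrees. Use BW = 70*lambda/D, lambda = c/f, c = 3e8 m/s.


lambda = c / f = 3.0000e+08 / 1.7212e+09 = 0.1742970 m
BW = 70 * 0.1742970 / 0.85000 = 14.35 deg

14.35 deg


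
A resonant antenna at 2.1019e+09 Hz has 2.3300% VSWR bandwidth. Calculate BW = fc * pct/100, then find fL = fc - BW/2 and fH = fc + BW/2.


BW = 2.1019e+09 * 2.3300/100 = 4.897427e+07 Hz
fL = 2.1019e+09 - 4.897427e+07/2 = 2.077e+09 Hz
fH = 2.1019e+09 + 4.897427e+07/2 = 2.126e+09 Hz

BW=4.897e+07 Hz, fL=2.077e+09 Hz, fH=2.126e+09 Hz


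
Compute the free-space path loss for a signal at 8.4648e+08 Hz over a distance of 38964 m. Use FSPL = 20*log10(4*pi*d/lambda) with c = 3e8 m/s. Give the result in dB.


lambda = c / f = 3.0000e+08 / 8.4648e+08 = 0.3544088 m
FSPL = 20 * log10(4*pi*38964/0.3544088) = 122.8 dB

122.8 dB


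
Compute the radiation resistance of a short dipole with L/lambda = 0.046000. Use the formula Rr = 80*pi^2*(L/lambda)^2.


Rr = 80 * pi^2 * (0.046000)^2 = 80 * 9.869604 * 2.116000e-03 = 1.671 ohm

1.671 ohm


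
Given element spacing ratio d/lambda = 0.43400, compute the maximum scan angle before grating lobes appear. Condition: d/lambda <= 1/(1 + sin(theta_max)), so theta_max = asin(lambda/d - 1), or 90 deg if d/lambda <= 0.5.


lambda/d - 1 = 1/0.43400 - 1 = 1.304147 >= 1
d/lambda <= 0.5, so the array can scan to endfire without grating lobes: theta_max = 90 deg

90 deg


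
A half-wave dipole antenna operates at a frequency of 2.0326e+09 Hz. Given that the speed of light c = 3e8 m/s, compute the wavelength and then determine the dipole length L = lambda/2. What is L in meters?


lambda = c / f = 3.0000e+08 / 2.0326e+09 = 0.1475942 m
L = lambda / 2 = 0.1475942 / 2 = 0.07380 m

0.07380 m


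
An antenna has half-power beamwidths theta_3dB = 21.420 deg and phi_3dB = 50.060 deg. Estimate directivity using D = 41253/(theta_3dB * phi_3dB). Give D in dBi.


D_linear = 41253 / (21.420 * 50.060) = 38.47204
D_dBi = 10 * log10(38.47204) = 15.85 dBi

15.85 dBi


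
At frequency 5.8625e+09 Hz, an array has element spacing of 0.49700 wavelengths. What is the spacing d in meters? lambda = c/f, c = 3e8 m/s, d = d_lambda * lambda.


lambda = c / f = 3.0000e+08 / 5.8625e+09 = 0.05117271 m
d = 0.49700 * 0.05117271 = 0.02543 m

0.02543 m


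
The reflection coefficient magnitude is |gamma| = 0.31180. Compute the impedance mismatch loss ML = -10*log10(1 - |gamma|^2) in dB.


ML = -10 * log10(1 - 0.31180^2) = -10 * log10(0.90278076) = 0.4442 dB

0.4442 dB


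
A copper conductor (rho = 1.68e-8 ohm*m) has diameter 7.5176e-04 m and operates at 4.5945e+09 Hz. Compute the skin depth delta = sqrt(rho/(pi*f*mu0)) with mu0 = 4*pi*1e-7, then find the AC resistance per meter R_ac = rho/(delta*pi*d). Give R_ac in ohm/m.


delta = sqrt(1.68e-8 / (pi * 4.5945e+09 * 4*pi*1e-7)) = 9.624001e-07 m
R_ac = 1.68e-8 / (9.624001e-07 * pi * 7.5176e-04) = 7.391 ohm/m

7.391 ohm/m


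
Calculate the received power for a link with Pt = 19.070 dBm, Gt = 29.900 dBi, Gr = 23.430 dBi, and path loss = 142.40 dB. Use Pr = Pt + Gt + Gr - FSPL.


Pr = 19.070 + 29.900 + 23.430 - 142.40 = -70.00 dBm

-70.00 dBm


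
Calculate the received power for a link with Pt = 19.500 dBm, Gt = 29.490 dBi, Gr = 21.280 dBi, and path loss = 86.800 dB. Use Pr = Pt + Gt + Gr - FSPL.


Pr = 19.500 + 29.490 + 21.280 - 86.800 = -16.53 dBm

-16.53 dBm


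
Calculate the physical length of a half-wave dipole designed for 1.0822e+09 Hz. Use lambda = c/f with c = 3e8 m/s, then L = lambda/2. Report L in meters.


lambda = c / f = 3.0000e+08 / 1.0822e+09 = 0.2772131 m
L = lambda / 2 = 0.2772131 / 2 = 0.1386 m

0.1386 m


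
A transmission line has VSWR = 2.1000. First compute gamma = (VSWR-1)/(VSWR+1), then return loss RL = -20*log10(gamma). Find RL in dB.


gamma = (2.1000 - 1) / (2.1000 + 1) = 0.3548387
RL = -20 * log10(0.3548387) = 8.999 dB

8.999 dB


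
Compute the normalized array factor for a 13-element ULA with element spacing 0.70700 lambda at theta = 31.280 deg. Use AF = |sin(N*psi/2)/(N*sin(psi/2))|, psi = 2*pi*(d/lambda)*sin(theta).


psi = 2*pi*0.70700*sin(31.280 deg) = 2.306489 rad
AF = |sin(13*2.306489/2) / (13*sin(2.306489/2))| = 0.05522

0.05522


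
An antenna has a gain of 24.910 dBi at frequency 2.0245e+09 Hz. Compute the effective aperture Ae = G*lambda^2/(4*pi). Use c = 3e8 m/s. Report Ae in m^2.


lambda = c / f = 3.0000e+08 / 2.0245e+09 = 0.1481847 m
G_linear = 10^(24.910/10) = 309.7419
Ae = G_linear * lambda^2 / (4*pi) = 309.7419 * 0.1481847^2 / (4*pi) = 0.5412 m^2

0.5412 m^2


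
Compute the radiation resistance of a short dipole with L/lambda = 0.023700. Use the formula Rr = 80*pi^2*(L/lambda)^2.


Rr = 80 * pi^2 * (0.023700)^2 = 80 * 9.869604 * 5.616900e-04 = 0.4435 ohm

0.4435 ohm


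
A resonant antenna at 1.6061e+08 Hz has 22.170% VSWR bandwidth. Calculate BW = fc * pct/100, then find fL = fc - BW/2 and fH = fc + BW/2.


BW = 1.6061e+08 * 22.170/100 = 3.560724e+07 Hz
fL = 1.6061e+08 - 3.560724e+07/2 = 1.428e+08 Hz
fH = 1.6061e+08 + 3.560724e+07/2 = 1.784e+08 Hz

BW=3.561e+07 Hz, fL=1.428e+08 Hz, fH=1.784e+08 Hz


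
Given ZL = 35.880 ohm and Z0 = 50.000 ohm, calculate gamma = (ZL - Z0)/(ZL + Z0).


gamma = (35.880 - 50.000) / (35.880 + 50.000) = -0.1644

-0.1644


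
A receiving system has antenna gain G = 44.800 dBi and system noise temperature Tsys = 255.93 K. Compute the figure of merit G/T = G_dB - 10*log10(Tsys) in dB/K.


G/T = 44.800 - 10*log10(255.93) = 44.800 - 24.08121 = 20.72 dB/K

20.72 dB/K


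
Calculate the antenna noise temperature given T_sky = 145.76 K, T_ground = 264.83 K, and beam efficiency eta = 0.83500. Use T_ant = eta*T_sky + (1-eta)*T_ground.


T_ant = 0.83500 * 145.76 + (1 - 0.83500) * 264.83 = 165.4 K

165.4 K


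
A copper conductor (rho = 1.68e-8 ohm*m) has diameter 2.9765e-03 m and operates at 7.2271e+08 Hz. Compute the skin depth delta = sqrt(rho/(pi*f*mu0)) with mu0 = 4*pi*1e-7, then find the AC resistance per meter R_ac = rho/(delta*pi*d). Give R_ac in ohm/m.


delta = sqrt(1.68e-8 / (pi * 7.2271e+08 * 4*pi*1e-7)) = 2.426570e-06 m
R_ac = 1.68e-8 / (2.426570e-06 * pi * 2.9765e-03) = 0.7404 ohm/m

0.7404 ohm/m


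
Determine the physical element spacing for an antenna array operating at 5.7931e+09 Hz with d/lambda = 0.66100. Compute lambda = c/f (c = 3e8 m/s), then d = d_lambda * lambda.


lambda = c / f = 3.0000e+08 / 5.7931e+09 = 0.05178575 m
d = 0.66100 * 0.05178575 = 0.03423 m

0.03423 m


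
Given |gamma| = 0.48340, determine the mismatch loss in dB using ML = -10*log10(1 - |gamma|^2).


ML = -10 * log10(1 - 0.48340^2) = -10 * log10(0.76632444) = 1.156 dB

1.156 dB


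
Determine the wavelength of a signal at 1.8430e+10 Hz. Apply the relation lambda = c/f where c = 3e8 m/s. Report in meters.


lambda = c / f = 3.0000e+08 / 1.8430e+10 = 0.01628 m

0.01628 m


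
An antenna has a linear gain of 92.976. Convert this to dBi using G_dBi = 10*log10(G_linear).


G_dBi = 10 * log10(92.976) = 19.68 dBi

19.68 dBi


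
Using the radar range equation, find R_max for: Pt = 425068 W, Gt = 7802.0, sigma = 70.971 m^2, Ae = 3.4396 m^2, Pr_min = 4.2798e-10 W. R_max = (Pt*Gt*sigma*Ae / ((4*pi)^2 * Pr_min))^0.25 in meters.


R^4 = 425068*7802.0*70.971*3.4396 / ((4*pi)^2 * 4.2798e-10) = 1.197871e+19
R_max = 1.197871e+19^0.25 = 58830 m

58830 m


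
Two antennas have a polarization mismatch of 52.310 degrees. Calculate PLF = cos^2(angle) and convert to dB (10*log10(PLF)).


PLF_linear = cos^2(52.310 deg) = 0.3737964
PLF_dB = 10 * log10(0.3737964) = -4.274 dB

-4.274 dB


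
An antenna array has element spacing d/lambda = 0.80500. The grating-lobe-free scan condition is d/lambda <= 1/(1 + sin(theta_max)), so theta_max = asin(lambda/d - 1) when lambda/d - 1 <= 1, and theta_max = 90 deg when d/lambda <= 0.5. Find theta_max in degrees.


lambda/d - 1 = 1/0.80500 - 1 = 0.2422360
theta_max = asin(0.2422360) = 14.02 deg

14.02 deg


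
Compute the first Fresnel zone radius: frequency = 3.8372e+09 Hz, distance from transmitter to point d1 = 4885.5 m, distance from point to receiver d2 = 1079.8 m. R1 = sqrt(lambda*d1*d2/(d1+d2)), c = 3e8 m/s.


lambda = c / f = 3.0000e+08 / 3.8372e+09 = 0.07818201 m
R1 = sqrt(0.07818201 * 4885.5 * 1079.8 / (4885.5 + 1079.8)) = 8.315 m

8.315 m


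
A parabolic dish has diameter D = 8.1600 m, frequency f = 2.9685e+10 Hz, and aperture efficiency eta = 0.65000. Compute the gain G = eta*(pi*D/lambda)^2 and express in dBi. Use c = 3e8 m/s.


lambda = c / f = 3.0000e+08 / 2.9685e+10 = 0.01010611 m
G_linear = 0.65000 * (pi * 8.1600 / 0.01010611)^2 = 4.182398e+06
G_dBi = 10 * log10(4.182398e+06) = 66.21 dBi

66.21 dBi


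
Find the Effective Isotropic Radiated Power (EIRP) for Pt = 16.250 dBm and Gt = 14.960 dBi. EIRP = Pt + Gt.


EIRP = Pt + Gt = 16.250 + 14.960 = 31.21 dBm

31.21 dBm


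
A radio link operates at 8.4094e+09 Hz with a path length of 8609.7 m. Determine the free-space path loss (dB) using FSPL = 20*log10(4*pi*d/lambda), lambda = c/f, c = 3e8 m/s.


lambda = c / f = 3.0000e+08 / 8.4094e+09 = 0.03567436 m
FSPL = 20 * log10(4*pi*8609.7/0.03567436) = 129.6 dB

129.6 dB


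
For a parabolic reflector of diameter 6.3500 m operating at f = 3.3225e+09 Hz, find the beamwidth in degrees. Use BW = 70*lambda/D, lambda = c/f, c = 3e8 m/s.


lambda = c / f = 3.0000e+08 / 3.3225e+09 = 0.09029345 m
BW = 70 * 0.09029345 / 6.3500 = 0.9954 deg

0.9954 deg


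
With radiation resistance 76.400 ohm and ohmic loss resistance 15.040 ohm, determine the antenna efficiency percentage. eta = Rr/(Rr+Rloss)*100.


eta = 76.400 / (76.400 + 15.040) * 100 = 83.55%

83.55%


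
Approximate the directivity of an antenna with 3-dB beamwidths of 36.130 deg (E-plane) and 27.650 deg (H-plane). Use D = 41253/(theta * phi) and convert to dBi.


D_linear = 41253 / (36.130 * 27.650) = 41.29452
D_dBi = 10 * log10(41.29452) = 16.16 dBi

16.16 dBi


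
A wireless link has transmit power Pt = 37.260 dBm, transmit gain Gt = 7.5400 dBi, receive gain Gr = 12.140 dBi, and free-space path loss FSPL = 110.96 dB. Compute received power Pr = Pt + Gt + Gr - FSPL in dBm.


Pr = 37.260 + 7.5400 + 12.140 - 110.96 = -54.02 dBm

-54.02 dBm


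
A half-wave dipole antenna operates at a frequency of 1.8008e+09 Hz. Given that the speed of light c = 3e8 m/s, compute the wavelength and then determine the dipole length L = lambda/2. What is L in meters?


lambda = c / f = 3.0000e+08 / 1.8008e+09 = 0.1665926 m
L = lambda / 2 = 0.1665926 / 2 = 0.08330 m

0.08330 m


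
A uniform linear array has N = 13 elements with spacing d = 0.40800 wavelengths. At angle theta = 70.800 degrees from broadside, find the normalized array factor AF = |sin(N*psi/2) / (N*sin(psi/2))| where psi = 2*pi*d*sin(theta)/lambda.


psi = 2*pi*0.40800*sin(70.800 deg) = 2.420946 rad
AF = |sin(13*2.420946/2) / (13*sin(2.420946/2))| = 2.317e-03

2.317e-03


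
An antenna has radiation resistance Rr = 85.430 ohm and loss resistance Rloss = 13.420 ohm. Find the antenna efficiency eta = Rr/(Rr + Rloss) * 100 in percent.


eta = 85.430 / (85.430 + 13.420) * 100 = 86.42%

86.42%


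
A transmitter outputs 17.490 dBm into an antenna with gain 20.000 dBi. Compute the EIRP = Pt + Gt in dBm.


EIRP = Pt + Gt = 17.490 + 20.000 = 37.49 dBm

37.49 dBm


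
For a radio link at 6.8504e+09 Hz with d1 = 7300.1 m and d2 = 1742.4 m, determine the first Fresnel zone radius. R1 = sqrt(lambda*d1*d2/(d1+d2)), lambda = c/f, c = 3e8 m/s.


lambda = c / f = 3.0000e+08 / 6.8504e+09 = 0.04379306 m
R1 = sqrt(0.04379306 * 7300.1 * 1742.4 / (7300.1 + 1742.4)) = 7.849 m

7.849 m


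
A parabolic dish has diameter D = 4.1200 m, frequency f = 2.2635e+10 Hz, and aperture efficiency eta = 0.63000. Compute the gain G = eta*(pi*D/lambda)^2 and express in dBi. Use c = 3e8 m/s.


lambda = c / f = 3.0000e+08 / 2.2635e+10 = 0.01325381 m
G_linear = 0.63000 * (pi * 4.1200 / 0.01325381)^2 = 600832.3
G_dBi = 10 * log10(600832.3) = 57.79 dBi

57.79 dBi


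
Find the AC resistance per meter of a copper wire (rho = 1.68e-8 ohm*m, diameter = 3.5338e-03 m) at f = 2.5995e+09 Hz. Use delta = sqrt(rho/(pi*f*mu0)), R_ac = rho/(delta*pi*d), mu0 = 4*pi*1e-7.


delta = sqrt(1.68e-8 / (pi * 2.5995e+09 * 4*pi*1e-7)) = 1.279469e-06 m
R_ac = 1.68e-8 / (1.279469e-06 * pi * 3.5338e-03) = 1.183 ohm/m

1.183 ohm/m


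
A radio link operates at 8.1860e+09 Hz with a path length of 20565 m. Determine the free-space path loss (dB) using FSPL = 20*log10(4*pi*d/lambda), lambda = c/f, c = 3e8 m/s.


lambda = c / f = 3.0000e+08 / 8.1860e+09 = 0.03664794 m
FSPL = 20 * log10(4*pi*20565/0.03664794) = 137.0 dB

137.0 dB


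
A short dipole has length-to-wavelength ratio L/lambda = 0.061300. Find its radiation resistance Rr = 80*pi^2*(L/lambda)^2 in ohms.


Rr = 80 * pi^2 * (0.061300)^2 = 80 * 9.869604 * 3.757690e-03 = 2.967 ohm

2.967 ohm


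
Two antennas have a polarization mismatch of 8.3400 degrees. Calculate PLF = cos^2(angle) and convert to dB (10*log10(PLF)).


PLF_linear = cos^2(8.3400 deg) = 0.9789614
PLF_dB = 10 * log10(0.9789614) = -0.09234 dB

-0.09234 dB


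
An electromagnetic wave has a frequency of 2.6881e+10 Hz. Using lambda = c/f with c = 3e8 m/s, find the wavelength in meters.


lambda = c / f = 3.0000e+08 / 2.6881e+10 = 0.01116 m

0.01116 m


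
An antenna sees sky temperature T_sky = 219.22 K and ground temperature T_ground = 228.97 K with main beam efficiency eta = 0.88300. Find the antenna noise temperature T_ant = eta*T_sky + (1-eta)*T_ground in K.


T_ant = 0.88300 * 219.22 + (1 - 0.88300) * 228.97 = 220.4 K

220.4 K


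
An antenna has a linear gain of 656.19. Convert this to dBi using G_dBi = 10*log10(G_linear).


G_dBi = 10 * log10(656.19) = 28.17 dBi

28.17 dBi


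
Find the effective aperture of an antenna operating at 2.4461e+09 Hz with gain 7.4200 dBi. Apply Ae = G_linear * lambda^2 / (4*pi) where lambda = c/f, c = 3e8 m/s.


lambda = c / f = 3.0000e+08 / 2.4461e+09 = 0.1226442 m
G_linear = 10^(7.4200/10) = 5.520774
Ae = G_linear * lambda^2 / (4*pi) = 5.520774 * 0.1226442^2 / (4*pi) = 6.608e-03 m^2

6.608e-03 m^2


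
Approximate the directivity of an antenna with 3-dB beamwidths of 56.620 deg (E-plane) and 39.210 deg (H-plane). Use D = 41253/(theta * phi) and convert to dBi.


D_linear = 41253 / (56.620 * 39.210) = 18.58184
D_dBi = 10 * log10(18.58184) = 12.69 dBi

12.69 dBi


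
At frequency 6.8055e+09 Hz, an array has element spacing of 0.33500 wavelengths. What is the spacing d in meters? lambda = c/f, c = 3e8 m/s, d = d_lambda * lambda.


lambda = c / f = 3.0000e+08 / 6.8055e+09 = 0.04408199 m
d = 0.33500 * 0.04408199 = 0.01477 m

0.01477 m


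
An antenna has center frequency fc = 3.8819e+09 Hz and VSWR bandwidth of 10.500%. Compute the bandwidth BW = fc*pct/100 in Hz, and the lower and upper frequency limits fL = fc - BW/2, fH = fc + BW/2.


BW = 3.8819e+09 * 10.500/100 = 4.075995e+08 Hz
fL = 3.8819e+09 - 4.075995e+08/2 = 3.678e+09 Hz
fH = 3.8819e+09 + 4.075995e+08/2 = 4.086e+09 Hz

BW=4.076e+08 Hz, fL=3.678e+09 Hz, fH=4.086e+09 Hz


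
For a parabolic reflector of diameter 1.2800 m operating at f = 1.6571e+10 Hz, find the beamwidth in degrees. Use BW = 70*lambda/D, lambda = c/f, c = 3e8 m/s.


lambda = c / f = 3.0000e+08 / 1.6571e+10 = 0.01810392 m
BW = 70 * 0.01810392 / 1.2800 = 0.9901 deg

0.9901 deg


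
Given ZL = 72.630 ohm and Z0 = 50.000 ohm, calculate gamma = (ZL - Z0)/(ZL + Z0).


gamma = (72.630 - 50.000) / (72.630 + 50.000) = 0.1845

0.1845


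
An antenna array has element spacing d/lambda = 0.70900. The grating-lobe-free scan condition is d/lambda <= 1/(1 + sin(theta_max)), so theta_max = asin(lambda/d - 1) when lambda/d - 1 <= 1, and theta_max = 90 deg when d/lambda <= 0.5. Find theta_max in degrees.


lambda/d - 1 = 1/0.70900 - 1 = 0.4104372
theta_max = asin(0.4104372) = 24.23 deg

24.23 deg


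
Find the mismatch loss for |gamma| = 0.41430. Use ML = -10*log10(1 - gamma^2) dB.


ML = -10 * log10(1 - 0.41430^2) = -10 * log10(0.82835551) = 0.8178 dB

0.8178 dB


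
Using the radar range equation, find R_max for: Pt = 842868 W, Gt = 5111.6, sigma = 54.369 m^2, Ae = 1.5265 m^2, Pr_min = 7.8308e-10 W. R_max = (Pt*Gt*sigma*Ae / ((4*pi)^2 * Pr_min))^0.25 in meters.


R^4 = 842868*5111.6*54.369*1.5265 / ((4*pi)^2 * 7.8308e-10) = 2.891603e+18
R_max = 2.891603e+18^0.25 = 41237 m

41237 m


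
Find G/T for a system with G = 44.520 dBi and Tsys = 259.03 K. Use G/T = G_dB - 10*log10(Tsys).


G/T = 44.520 - 10*log10(259.03) = 44.520 - 24.13350 = 20.39 dB/K

20.39 dB/K


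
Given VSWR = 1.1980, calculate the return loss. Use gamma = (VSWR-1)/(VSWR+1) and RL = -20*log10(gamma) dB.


gamma = (1.1980 - 1) / (1.1980 + 1) = 0.09008189
RL = -20 * log10(0.09008189) = 20.91 dB

20.91 dB


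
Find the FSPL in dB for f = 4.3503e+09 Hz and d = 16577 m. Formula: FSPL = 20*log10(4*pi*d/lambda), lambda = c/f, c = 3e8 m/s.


lambda = c / f = 3.0000e+08 / 4.3503e+09 = 0.06896076 m
FSPL = 20 * log10(4*pi*16577/0.06896076) = 129.6 dB

129.6 dB


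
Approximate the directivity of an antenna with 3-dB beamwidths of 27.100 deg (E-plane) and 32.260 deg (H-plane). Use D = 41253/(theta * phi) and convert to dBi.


D_linear = 41253 / (27.100 * 32.260) = 47.18695
D_dBi = 10 * log10(47.18695) = 16.74 dBi

16.74 dBi


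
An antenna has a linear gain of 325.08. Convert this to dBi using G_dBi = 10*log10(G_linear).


G_dBi = 10 * log10(325.08) = 25.12 dBi

25.12 dBi


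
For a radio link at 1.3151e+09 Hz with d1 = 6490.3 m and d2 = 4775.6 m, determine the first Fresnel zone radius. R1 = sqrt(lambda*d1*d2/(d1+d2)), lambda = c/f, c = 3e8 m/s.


lambda = c / f = 3.0000e+08 / 1.3151e+09 = 0.2281195 m
R1 = sqrt(0.2281195 * 6490.3 * 4775.6 / (6490.3 + 4775.6)) = 25.05 m

25.05 m


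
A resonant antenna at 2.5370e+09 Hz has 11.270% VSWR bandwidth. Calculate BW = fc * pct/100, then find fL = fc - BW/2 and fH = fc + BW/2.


BW = 2.5370e+09 * 11.270/100 = 2.859199e+08 Hz
fL = 2.5370e+09 - 2.859199e+08/2 = 2.394e+09 Hz
fH = 2.5370e+09 + 2.859199e+08/2 = 2.680e+09 Hz

BW=2.859e+08 Hz, fL=2.394e+09 Hz, fH=2.680e+09 Hz


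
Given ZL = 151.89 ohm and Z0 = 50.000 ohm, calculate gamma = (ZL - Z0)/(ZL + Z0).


gamma = (151.89 - 50.000) / (151.89 + 50.000) = 0.5047

0.5047


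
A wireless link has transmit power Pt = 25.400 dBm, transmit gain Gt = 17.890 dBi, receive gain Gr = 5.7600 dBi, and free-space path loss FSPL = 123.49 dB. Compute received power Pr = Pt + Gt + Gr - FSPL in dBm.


Pr = 25.400 + 17.890 + 5.7600 - 123.49 = -74.44 dBm

-74.44 dBm


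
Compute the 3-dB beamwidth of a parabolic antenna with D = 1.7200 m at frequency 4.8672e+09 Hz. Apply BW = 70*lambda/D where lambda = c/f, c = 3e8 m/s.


lambda = c / f = 3.0000e+08 / 4.8672e+09 = 0.06163708 m
BW = 70 * 0.06163708 / 1.7200 = 2.508 deg

2.508 deg


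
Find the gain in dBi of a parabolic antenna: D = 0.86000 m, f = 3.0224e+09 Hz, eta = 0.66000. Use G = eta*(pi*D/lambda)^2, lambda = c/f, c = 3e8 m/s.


lambda = c / f = 3.0000e+08 / 3.0224e+09 = 0.09925887 m
G_linear = 0.66000 * (pi * 0.86000 / 0.09925887)^2 = 488.9922
G_dBi = 10 * log10(488.9922) = 26.89 dBi

26.89 dBi


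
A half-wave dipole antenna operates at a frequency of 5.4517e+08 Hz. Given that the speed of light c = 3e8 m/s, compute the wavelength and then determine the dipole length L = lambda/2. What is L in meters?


lambda = c / f = 3.0000e+08 / 5.4517e+08 = 0.5502871 m
L = lambda / 2 = 0.5502871 / 2 = 0.2751 m

0.2751 m


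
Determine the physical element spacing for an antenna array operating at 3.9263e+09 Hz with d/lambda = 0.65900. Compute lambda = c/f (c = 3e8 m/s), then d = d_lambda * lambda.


lambda = c / f = 3.0000e+08 / 3.9263e+09 = 0.07640781 m
d = 0.65900 * 0.07640781 = 0.05035 m

0.05035 m


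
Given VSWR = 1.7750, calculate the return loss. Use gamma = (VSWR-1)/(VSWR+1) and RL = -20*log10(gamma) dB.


gamma = (1.7750 - 1) / (1.7750 + 1) = 0.2792793
RL = -20 * log10(0.2792793) = 11.08 dB

11.08 dB


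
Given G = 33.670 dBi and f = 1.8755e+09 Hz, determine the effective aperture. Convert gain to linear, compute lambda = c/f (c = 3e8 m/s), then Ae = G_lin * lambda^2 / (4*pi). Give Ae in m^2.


lambda = c / f = 3.0000e+08 / 1.8755e+09 = 0.1599573 m
G_linear = 10^(33.670/10) = 2328.091
Ae = G_linear * lambda^2 / (4*pi) = 2328.091 * 0.1599573^2 / (4*pi) = 4.740 m^2

4.740 m^2


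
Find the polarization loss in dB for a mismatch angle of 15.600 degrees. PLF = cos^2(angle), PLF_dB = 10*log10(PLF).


PLF_linear = cos^2(15.600 deg) = 0.9276821
PLF_dB = 10 * log10(0.9276821) = -0.3260 dB

-0.3260 dB


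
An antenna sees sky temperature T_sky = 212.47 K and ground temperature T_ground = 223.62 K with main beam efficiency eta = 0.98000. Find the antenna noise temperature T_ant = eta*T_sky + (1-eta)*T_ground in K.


T_ant = 0.98000 * 212.47 + (1 - 0.98000) * 223.62 = 212.7 K

212.7 K


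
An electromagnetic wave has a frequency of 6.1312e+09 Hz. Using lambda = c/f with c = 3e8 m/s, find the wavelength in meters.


lambda = c / f = 3.0000e+08 / 6.1312e+09 = 0.04893 m

0.04893 m


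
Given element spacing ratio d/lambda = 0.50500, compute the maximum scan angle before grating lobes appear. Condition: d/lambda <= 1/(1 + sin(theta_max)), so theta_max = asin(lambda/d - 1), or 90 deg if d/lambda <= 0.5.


lambda/d - 1 = 1/0.50500 - 1 = 0.9801980
theta_max = asin(0.9801980) = 78.58 deg

78.58 deg


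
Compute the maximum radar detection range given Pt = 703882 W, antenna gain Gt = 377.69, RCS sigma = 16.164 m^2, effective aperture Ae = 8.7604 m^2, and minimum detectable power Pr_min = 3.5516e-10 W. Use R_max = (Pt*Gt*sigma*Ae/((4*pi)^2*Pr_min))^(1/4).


R^4 = 703882*377.69*16.164*8.7604 / ((4*pi)^2 * 3.5516e-10) = 6.712192e+17
R_max = 6.712192e+17^0.25 = 28623 m

28623 m


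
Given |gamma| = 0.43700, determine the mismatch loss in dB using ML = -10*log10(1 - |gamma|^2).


ML = -10 * log10(1 - 0.43700^2) = -10 * log10(0.809031) = 0.9203 dB

0.9203 dB


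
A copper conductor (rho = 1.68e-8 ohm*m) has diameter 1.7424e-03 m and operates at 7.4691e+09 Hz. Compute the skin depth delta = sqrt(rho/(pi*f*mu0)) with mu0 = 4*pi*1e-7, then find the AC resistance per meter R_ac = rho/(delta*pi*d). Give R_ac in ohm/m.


delta = sqrt(1.68e-8 / (pi * 7.4691e+09 * 4*pi*1e-7)) = 7.548152e-07 m
R_ac = 1.68e-8 / (7.548152e-07 * pi * 1.7424e-03) = 4.066 ohm/m

4.066 ohm/m


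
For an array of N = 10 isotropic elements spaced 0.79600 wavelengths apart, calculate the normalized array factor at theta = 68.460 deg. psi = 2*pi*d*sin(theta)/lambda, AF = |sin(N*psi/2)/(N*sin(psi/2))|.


psi = 2*pi*0.79600*sin(68.460 deg) = 4.652124 rad
AF = |sin(10*4.652124/2) / (10*sin(4.652124/2))| = 0.1312

0.1312


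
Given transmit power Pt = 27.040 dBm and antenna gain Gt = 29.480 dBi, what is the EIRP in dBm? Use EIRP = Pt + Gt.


EIRP = Pt + Gt = 27.040 + 29.480 = 56.52 dBm

56.52 dBm


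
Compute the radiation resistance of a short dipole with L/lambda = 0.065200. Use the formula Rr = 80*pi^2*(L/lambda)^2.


Rr = 80 * pi^2 * (0.065200)^2 = 80 * 9.869604 * 4.251040e-03 = 3.356 ohm

3.356 ohm


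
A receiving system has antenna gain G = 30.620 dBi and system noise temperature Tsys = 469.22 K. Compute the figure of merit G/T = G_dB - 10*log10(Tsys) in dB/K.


G/T = 30.620 - 10*log10(469.22) = 30.620 - 26.71377 = 3.906 dB/K

3.906 dB/K


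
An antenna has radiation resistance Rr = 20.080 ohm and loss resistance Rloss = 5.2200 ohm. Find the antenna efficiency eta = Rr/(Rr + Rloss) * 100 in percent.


eta = 20.080 / (20.080 + 5.2200) * 100 = 79.37%

79.37%


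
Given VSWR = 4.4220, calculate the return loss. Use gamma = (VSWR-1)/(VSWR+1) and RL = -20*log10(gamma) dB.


gamma = (4.4220 - 1) / (4.4220 + 1) = 0.6311324
RL = -20 * log10(0.6311324) = 3.998 dB

3.998 dB


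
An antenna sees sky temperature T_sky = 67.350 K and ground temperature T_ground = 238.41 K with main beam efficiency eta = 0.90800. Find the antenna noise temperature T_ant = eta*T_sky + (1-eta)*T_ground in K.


T_ant = 0.90800 * 67.350 + (1 - 0.90800) * 238.41 = 83.09 K

83.09 K


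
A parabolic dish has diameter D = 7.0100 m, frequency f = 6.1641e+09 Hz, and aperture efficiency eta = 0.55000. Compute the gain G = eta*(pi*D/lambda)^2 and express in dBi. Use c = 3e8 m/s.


lambda = c / f = 3.0000e+08 / 6.1641e+09 = 0.04866891 m
G_linear = 0.55000 * (pi * 7.0100 / 0.04866891)^2 = 112614.7
G_dBi = 10 * log10(112614.7) = 50.52 dBi

50.52 dBi


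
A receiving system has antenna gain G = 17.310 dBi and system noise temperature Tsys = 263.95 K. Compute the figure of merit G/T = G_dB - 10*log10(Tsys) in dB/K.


G/T = 17.310 - 10*log10(263.95) = 17.310 - 24.21522 = -6.905 dB/K

-6.905 dB/K


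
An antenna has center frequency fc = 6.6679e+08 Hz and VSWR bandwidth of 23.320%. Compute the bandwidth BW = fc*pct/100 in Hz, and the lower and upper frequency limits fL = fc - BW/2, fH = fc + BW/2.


BW = 6.6679e+08 * 23.320/100 = 1.554954e+08 Hz
fL = 6.6679e+08 - 1.554954e+08/2 = 5.890e+08 Hz
fH = 6.6679e+08 + 1.554954e+08/2 = 7.445e+08 Hz

BW=1.555e+08 Hz, fL=5.890e+08 Hz, fH=7.445e+08 Hz


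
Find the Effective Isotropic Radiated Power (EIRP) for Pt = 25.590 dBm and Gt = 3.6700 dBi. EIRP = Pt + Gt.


EIRP = Pt + Gt = 25.590 + 3.6700 = 29.26 dBm

29.26 dBm


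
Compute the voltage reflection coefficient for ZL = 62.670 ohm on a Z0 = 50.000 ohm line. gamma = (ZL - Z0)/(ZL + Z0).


gamma = (62.670 - 50.000) / (62.670 + 50.000) = 0.1125

0.1125


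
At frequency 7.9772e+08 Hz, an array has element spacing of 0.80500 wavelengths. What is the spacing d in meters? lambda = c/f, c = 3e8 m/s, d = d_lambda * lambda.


lambda = c / f = 3.0000e+08 / 7.9772e+08 = 0.3760718 m
d = 0.80500 * 0.3760718 = 0.3027 m

0.3027 m


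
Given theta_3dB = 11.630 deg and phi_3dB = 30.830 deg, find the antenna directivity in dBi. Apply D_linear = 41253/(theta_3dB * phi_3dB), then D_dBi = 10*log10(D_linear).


D_linear = 41253 / (11.630 * 30.830) = 115.0542
D_dBi = 10 * log10(115.0542) = 20.61 dBi

20.61 dBi


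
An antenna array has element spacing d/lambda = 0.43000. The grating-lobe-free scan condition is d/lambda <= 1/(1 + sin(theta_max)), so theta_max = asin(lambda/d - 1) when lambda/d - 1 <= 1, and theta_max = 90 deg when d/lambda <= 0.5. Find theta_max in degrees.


lambda/d - 1 = 1/0.43000 - 1 = 1.325581 >= 1
d/lambda <= 0.5, so the array can scan to endfire without grating lobes: theta_max = 90 deg

90 deg


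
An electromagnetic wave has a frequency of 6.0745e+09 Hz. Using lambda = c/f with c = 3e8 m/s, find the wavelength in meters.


lambda = c / f = 3.0000e+08 / 6.0745e+09 = 0.04939 m

0.04939 m


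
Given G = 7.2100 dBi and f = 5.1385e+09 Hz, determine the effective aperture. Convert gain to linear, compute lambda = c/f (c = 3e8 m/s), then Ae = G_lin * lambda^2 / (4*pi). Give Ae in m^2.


lambda = c / f = 3.0000e+08 / 5.1385e+09 = 0.05838280 m
G_linear = 10^(7.2100/10) = 5.260173
Ae = G_linear * lambda^2 / (4*pi) = 5.260173 * 0.05838280^2 / (4*pi) = 1.427e-03 m^2

1.427e-03 m^2


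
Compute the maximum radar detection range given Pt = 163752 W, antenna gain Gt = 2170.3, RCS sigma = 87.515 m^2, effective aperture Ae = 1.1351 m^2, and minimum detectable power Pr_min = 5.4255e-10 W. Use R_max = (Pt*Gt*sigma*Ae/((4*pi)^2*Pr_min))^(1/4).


R^4 = 163752*2170.3*87.515*1.1351 / ((4*pi)^2 * 5.4255e-10) = 4.120629e+17
R_max = 4.120629e+17^0.25 = 25336 m

25336 m


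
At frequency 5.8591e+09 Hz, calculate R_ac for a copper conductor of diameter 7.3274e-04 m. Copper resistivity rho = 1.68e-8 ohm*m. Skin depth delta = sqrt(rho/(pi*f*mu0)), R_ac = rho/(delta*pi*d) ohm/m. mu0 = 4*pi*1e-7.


delta = sqrt(1.68e-8 / (pi * 5.8591e+09 * 4*pi*1e-7)) = 8.522349e-07 m
R_ac = 1.68e-8 / (8.522349e-07 * pi * 7.3274e-04) = 8.563 ohm/m

8.563 ohm/m


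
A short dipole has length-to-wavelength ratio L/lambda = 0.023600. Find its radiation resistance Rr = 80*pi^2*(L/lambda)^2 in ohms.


Rr = 80 * pi^2 * (0.023600)^2 = 80 * 9.869604 * 5.569600e-04 = 0.4398 ohm

0.4398 ohm


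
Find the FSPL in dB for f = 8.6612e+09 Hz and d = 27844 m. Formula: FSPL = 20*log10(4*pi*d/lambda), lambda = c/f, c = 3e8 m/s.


lambda = c / f = 3.0000e+08 / 8.6612e+09 = 0.03463723 m
FSPL = 20 * log10(4*pi*27844/0.03463723) = 140.1 dB

140.1 dB


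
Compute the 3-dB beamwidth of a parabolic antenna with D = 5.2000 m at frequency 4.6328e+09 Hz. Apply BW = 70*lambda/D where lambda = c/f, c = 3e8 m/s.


lambda = c / f = 3.0000e+08 / 4.6328e+09 = 0.06475566 m
BW = 70 * 0.06475566 / 5.2000 = 0.8717 deg

0.8717 deg


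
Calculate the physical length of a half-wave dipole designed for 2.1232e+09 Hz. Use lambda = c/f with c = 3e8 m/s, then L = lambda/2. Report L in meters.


lambda = c / f = 3.0000e+08 / 2.1232e+09 = 0.1412962 m
L = lambda / 2 = 0.1412962 / 2 = 0.07065 m

0.07065 m


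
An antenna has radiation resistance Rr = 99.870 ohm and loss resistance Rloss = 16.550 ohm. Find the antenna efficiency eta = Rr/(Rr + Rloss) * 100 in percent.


eta = 99.870 / (99.870 + 16.550) * 100 = 85.78%

85.78%


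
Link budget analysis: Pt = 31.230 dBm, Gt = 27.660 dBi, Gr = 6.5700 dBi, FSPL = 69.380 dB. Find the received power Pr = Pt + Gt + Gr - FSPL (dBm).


Pr = 31.230 + 27.660 + 6.5700 - 69.380 = -3.92 dBm

-3.92 dBm


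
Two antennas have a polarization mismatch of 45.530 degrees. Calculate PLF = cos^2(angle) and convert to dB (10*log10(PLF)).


PLF_linear = cos^2(45.530 deg) = 0.4907503
PLF_dB = 10 * log10(0.4907503) = -3.091 dB

-3.091 dB
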